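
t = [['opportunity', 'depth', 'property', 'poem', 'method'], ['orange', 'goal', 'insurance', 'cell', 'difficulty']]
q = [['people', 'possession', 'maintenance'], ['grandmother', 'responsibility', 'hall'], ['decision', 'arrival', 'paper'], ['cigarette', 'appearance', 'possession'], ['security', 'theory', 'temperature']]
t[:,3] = ['poem', 'cell']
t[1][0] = 'orange'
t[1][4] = 'difficulty'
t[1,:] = ['orange', 'goal', 'insurance', 'cell', 'difficulty']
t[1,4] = 'difficulty'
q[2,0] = 'decision'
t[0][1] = 'depth'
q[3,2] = 'possession'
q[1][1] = 'responsibility'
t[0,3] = 'poem'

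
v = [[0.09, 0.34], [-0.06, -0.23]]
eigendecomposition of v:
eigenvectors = [[0.97, -0.83], [-0.25, 0.56]]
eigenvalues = [0.0, -0.14]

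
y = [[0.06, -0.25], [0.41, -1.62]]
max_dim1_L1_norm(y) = 2.03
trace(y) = -1.56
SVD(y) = [[-0.15, -0.99], [-0.99, 0.15]] @ diag([1.6907365771987457, 0.0031347284204267614]) @ [[-0.25, 0.97], [0.97, 0.25]]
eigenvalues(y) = [-0.0, -1.56]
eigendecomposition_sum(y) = [[-0.00, 0.00], [-0.00, 0.0]] + [[0.06, -0.25], [0.41, -1.62]]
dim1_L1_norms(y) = [0.31, 2.03]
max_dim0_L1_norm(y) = 1.87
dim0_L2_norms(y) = [0.41, 1.64]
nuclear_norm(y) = 1.69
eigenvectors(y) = [[0.97,0.15],[0.25,0.99]]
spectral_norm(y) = 1.69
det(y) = 0.01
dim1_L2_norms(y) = [0.26, 1.67]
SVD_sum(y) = [[0.06, -0.25],[0.41, -1.62]] + [[-0.0, -0.00], [0.0, 0.0]]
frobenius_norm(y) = 1.69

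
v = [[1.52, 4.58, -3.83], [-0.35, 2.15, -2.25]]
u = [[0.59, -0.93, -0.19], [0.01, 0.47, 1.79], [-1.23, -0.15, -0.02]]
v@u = [[5.65, 1.31, 7.99], [2.58, 1.67, 3.96]]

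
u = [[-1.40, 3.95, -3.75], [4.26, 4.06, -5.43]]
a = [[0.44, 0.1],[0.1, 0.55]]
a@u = [[-0.19, 2.14, -2.19], [2.2, 2.63, -3.36]]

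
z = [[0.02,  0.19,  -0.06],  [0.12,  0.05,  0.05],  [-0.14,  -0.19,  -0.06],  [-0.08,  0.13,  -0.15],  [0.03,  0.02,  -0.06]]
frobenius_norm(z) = 0.41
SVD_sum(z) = [[0.07, 0.18, -0.02], [0.03, 0.08, -0.01], [-0.08, -0.20, 0.03], [0.04, 0.1, -0.01], [0.01, 0.03, -0.0]] + [[-0.04, 0.01, -0.04],[0.07, -0.02, 0.08],[-0.07, 0.02, -0.08],[-0.12, 0.03, -0.13],[-0.02, 0.00, -0.02]] + [[-0.01, 0.0, 0.01], [0.02, -0.01, -0.02], [0.01, -0.0, -0.01], [0.00, -0.0, -0.0], [0.04, -0.02, -0.04]]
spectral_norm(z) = 0.32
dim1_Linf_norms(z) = [0.19, 0.12, 0.19, 0.15, 0.06]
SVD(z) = [[-0.59, -0.24, 0.17], [-0.25, 0.44, -0.45], [0.67, -0.44, -0.20], [-0.35, -0.74, -0.08], [-0.11, -0.11, -0.85]] @ diag([0.32314732760203374, 0.24725173390301422, 0.06278841251072534]) @ [[-0.35, -0.93, 0.13], [0.67, -0.15, 0.73], [-0.66, 0.34, 0.67]]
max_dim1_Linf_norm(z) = 0.19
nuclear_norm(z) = 0.63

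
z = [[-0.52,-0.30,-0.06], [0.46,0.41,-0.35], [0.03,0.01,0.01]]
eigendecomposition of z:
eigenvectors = [[0.83,0.37,-0.51],  [-0.56,-0.93,0.8],  [-0.06,0.01,0.3]]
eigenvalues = [-0.31, 0.23, -0.01]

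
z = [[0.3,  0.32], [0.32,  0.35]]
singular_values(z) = [0.65, 0.0]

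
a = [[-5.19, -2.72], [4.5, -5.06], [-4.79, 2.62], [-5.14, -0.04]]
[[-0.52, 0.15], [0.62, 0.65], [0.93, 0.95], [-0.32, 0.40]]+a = [[-5.71, -2.57], [5.12, -4.41], [-3.86, 3.57], [-5.46, 0.36]]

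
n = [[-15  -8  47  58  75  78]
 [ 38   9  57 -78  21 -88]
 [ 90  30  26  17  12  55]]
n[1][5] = -88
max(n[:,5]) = 78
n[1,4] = 21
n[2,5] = 55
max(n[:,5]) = 78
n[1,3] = -78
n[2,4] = 12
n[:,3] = [58, -78, 17]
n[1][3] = -78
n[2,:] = [90, 30, 26, 17, 12, 55]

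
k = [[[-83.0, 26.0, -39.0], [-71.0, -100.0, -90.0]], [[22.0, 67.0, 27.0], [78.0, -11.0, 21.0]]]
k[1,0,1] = 67.0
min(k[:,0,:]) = -83.0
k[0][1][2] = -90.0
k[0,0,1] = 26.0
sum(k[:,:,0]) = -54.0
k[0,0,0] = -83.0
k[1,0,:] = [22.0, 67.0, 27.0]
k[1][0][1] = 67.0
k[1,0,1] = 67.0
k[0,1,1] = -100.0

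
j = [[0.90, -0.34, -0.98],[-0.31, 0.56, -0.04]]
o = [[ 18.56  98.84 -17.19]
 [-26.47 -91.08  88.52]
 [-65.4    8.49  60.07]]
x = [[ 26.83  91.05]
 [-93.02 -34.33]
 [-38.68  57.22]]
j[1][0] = -0.312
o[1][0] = -26.47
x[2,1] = 57.22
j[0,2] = -0.976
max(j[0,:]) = 0.904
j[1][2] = -0.044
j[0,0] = 0.904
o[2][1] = 8.49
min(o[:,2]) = -17.19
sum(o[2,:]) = 3.1599999999999966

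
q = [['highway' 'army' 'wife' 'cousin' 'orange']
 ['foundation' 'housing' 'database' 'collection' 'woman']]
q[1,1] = 'housing'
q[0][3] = 'cousin'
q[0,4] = 'orange'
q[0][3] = 'cousin'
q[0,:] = ['highway', 'army', 'wife', 'cousin', 'orange']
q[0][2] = 'wife'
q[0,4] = 'orange'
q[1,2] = 'database'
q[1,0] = 'foundation'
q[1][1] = 'housing'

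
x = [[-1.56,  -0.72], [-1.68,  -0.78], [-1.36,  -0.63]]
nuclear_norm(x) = 2.94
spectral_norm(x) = 2.94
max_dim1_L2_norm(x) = 1.85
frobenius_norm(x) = 2.94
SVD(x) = [[-0.58, 0.76],[-0.63, -0.65],[-0.51, -0.07]] @ diag([2.937565628747592, 0.0028595105817538335]) @ [[0.91, 0.42], [-0.42, 0.91]]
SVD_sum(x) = [[-1.56, -0.72],[-1.68, -0.78],[-1.36, -0.63]] + [[-0.0,  0.0], [0.0,  -0.0], [0.00,  -0.00]]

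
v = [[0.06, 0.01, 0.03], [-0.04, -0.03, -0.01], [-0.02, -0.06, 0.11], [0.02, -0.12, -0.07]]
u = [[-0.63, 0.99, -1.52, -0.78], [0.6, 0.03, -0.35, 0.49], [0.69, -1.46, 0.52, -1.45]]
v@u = [[-0.01, 0.02, -0.08, -0.09], [0.00, -0.03, 0.07, 0.03], [0.05, -0.18, 0.11, -0.17], [-0.13, 0.12, -0.02, 0.03]]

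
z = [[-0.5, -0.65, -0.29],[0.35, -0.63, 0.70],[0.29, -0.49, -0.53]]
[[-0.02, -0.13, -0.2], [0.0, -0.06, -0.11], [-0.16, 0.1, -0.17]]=z @ [[-0.15, 0.23, -0.0], [0.08, 0.08, 0.27], [0.15, -0.13, 0.08]]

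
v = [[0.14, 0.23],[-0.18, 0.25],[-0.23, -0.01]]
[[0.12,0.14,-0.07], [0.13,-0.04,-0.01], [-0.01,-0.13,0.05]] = v @ [[0.02, 0.57, -0.19],[0.53, 0.25, -0.17]]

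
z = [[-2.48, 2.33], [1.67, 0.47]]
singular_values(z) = [3.54, 1.43]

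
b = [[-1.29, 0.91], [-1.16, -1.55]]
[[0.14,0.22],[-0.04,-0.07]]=b@[[-0.06, -0.09],  [0.07, 0.11]]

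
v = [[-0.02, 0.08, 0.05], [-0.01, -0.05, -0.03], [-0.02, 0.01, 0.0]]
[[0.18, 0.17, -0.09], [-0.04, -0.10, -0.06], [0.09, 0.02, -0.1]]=v@[[-3.24, -0.42, 4.91], [2.87, 1.63, 0.09], [-2.36, 0.68, 0.09]]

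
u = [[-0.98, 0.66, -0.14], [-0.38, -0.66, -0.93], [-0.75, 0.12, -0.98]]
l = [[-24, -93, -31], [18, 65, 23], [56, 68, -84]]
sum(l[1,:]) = 106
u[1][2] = -0.933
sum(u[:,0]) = -2.098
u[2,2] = -0.983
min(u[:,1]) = -0.659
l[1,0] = 18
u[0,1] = 0.66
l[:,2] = [-31, 23, -84]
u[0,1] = 0.66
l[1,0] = 18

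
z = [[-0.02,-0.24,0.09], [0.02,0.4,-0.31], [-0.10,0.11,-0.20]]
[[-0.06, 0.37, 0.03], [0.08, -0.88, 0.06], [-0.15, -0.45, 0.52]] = z @ [[1.67, 0.28, -4.36], [0.09, -1.0, 0.08], [-0.05, 1.56, -0.37]]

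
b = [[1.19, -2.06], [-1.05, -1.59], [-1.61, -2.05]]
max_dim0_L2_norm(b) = 3.31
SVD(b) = [[-0.44, 0.90], [-0.54, -0.21], [-0.72, -0.39]] @ diag([3.450722546929234, 2.0438722817520225]) @ [[0.35, 0.94],[0.94, -0.35]]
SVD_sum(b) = [[-0.53, -1.42], [-0.64, -1.74], [-0.86, -2.33]] + [[1.72,-0.64],  [-0.41,0.15],  [-0.75,0.28]]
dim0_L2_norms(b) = [2.26, 3.31]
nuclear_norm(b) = 5.49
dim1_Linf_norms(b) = [2.06, 1.59, 2.05]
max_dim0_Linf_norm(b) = 2.06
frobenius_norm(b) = 4.01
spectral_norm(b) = 3.45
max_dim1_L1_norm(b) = 3.66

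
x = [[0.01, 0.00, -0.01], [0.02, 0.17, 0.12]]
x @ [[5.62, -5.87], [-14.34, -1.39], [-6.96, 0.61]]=[[0.13, -0.06],[-3.16, -0.28]]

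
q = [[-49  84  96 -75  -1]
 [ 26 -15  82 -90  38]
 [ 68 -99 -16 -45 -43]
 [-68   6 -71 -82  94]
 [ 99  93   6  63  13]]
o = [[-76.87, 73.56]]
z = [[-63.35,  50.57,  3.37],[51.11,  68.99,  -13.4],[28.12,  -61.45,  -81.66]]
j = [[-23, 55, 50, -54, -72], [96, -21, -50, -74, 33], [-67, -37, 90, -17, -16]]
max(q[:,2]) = 96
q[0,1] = 84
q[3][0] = -68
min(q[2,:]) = -99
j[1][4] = 33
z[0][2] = 3.37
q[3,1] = 6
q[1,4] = 38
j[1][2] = -50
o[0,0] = -76.87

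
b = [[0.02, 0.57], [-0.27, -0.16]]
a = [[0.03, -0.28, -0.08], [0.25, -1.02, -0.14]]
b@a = [[0.14, -0.59, -0.08], [-0.05, 0.24, 0.04]]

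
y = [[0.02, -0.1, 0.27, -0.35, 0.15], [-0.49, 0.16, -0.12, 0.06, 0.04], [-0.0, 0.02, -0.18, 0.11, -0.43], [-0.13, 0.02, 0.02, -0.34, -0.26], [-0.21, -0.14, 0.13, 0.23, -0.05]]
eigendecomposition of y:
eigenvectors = [[(-0.35+0j), (-0.27-0.05j), (-0.27+0.05j), 0.10+0.00j, 0.60+0.00j], [(0.92+0j), (-0.08-0.14j), -0.08+0.14j, 0.76+0.00j, (0.36+0j)], [(0.09+0j), 0.65+0.00j, (0.65-0j), (0.6+0j), -0.15+0.00j], [(0.11+0j), 0.35+0.08j, (0.35-0.08j), 0.17+0.00j, 0.69+0.00j], [-0.04+0.00j, (0.01-0.59j), (0.01+0.59j), -0.18+0.00j, 0.09+0.00j]]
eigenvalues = [(0.34+0j), (-0.13+0.4j), (-0.13-0.4j), 0j, (-0.48+0j)]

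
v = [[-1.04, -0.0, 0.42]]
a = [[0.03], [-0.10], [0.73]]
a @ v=[[-0.03, 0.00, 0.01],[0.1, 0.00, -0.04],[-0.76, 0.0, 0.31]]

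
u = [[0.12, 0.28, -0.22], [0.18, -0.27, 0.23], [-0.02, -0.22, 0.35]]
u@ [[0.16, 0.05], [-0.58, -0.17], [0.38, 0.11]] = [[-0.23, -0.07], [0.27, 0.08], [0.26, 0.07]]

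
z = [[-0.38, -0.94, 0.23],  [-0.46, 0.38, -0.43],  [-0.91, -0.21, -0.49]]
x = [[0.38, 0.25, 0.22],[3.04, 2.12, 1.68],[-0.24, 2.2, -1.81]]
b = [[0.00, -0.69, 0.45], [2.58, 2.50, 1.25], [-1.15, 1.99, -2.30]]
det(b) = 0.50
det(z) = 0.05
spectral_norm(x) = 4.11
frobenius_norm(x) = 5.00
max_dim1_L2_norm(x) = 4.07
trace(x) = 0.69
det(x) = -0.00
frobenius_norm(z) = 1.65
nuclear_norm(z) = 2.37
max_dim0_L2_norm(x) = 3.07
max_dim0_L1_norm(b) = 5.18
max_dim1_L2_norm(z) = 1.05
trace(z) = -0.49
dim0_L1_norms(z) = [1.75, 1.53, 1.15]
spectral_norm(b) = 3.83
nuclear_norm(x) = 6.95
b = x + z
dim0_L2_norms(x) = [3.07, 3.07, 2.48]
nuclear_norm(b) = 7.19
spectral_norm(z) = 1.26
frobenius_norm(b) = 5.07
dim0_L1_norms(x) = [3.66, 4.57, 3.71]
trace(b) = 0.20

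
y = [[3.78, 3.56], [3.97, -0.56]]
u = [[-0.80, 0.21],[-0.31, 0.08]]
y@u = [[-4.13, 1.08], [-3.0, 0.79]]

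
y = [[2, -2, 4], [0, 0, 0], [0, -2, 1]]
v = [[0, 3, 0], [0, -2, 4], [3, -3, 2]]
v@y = [[0, 0, 0], [0, -8, 4], [6, -10, 14]]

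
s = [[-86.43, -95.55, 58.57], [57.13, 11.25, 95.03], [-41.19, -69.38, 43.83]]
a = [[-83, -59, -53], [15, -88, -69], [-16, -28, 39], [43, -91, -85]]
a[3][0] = 43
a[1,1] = -88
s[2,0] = -41.19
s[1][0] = 57.13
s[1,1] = 11.25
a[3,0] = 43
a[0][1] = -59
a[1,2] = -69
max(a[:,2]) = 39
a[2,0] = -16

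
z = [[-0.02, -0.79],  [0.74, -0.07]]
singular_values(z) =[0.8, 0.73]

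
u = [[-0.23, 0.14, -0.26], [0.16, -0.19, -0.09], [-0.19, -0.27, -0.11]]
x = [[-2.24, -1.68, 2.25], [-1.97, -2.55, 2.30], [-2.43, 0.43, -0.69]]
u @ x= [[0.87, -0.08, -0.02],[0.23, 0.18, -0.01],[1.22, 0.96, -0.97]]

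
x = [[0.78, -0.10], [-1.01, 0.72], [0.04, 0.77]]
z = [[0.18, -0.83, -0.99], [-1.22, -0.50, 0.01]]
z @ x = [[0.94, -1.38], [-0.45, -0.23]]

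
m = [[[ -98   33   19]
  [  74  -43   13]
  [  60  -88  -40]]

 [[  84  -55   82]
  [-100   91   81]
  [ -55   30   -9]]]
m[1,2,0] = -55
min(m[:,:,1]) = -88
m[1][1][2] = 81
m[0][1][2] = 13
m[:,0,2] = [19, 82]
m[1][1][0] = -100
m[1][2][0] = -55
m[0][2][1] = -88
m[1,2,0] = -55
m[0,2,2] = -40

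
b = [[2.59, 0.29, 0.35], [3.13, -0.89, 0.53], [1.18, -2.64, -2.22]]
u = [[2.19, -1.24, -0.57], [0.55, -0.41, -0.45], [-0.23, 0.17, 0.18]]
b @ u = [[5.75, -3.27, -1.54], [6.24, -3.43, -1.29], [1.64, -0.76, 0.12]]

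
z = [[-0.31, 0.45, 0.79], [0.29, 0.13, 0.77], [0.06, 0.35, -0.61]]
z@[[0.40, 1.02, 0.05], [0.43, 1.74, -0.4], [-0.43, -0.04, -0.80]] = [[-0.27, 0.44, -0.83], [-0.16, 0.49, -0.65], [0.44, 0.69, 0.35]]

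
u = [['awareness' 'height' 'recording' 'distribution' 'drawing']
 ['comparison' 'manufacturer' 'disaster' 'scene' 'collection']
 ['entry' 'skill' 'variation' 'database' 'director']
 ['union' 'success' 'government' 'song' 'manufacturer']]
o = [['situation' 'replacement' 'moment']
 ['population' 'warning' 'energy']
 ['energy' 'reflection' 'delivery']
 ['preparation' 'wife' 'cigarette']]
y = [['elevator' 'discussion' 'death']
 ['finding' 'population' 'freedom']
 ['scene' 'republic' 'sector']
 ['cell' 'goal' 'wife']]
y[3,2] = 'wife'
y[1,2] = 'freedom'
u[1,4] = 'collection'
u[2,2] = 'variation'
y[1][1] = 'population'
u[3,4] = 'manufacturer'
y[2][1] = 'republic'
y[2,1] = 'republic'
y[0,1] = 'discussion'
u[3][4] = 'manufacturer'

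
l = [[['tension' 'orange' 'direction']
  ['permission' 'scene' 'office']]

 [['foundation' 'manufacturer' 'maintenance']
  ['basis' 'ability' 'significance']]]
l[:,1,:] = [['permission', 'scene', 'office'], ['basis', 'ability', 'significance']]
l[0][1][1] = 'scene'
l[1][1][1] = 'ability'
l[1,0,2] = 'maintenance'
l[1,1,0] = 'basis'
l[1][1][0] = 'basis'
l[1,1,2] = 'significance'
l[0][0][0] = 'tension'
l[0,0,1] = 'orange'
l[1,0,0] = 'foundation'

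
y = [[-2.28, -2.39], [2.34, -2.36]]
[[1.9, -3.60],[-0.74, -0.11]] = y @[[-0.57, 0.75], [-0.25, 0.79]]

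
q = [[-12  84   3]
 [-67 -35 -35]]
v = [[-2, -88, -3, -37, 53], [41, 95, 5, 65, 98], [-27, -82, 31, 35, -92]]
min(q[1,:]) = -67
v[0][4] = 53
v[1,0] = 41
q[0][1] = 84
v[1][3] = 65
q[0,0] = -12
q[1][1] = -35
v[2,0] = -27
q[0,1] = 84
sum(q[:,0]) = -79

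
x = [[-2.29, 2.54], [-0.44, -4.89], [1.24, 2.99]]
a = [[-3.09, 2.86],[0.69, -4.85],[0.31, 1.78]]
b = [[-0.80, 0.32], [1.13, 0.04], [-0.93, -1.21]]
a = x + b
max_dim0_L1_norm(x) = 10.42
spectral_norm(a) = 6.28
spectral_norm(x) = 6.27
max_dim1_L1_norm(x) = 5.33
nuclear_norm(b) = 2.85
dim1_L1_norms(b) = [1.12, 1.17, 2.14]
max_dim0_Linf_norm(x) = 4.89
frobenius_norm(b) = 2.09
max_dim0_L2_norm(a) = 5.91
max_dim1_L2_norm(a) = 4.9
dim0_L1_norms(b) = [2.86, 1.57]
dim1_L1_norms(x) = [4.83, 5.33, 4.23]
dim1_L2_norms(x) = [3.42, 4.91, 3.24]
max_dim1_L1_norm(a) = 5.95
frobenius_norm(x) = 6.80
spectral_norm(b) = 1.81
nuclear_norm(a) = 8.63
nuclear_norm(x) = 8.91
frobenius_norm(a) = 6.71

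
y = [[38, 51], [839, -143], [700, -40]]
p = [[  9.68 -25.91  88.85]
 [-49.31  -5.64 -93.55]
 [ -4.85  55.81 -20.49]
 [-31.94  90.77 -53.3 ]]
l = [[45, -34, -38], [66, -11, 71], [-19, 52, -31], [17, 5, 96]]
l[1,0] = 66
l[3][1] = 5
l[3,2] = 96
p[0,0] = 9.68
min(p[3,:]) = -53.3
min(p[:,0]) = -49.31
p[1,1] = -5.64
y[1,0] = 839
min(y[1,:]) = -143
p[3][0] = -31.94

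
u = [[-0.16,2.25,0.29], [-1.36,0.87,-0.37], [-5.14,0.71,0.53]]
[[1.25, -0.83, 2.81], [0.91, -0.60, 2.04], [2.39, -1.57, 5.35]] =u @ [[-0.38, 0.25, -0.85], [0.51, -0.34, 1.15], [0.14, -0.09, 0.31]]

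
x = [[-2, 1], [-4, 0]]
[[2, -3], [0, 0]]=x @ [[0, 0], [2, -3]]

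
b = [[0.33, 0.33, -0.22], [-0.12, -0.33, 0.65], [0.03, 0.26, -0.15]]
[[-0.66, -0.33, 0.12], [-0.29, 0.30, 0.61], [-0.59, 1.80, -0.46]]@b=[[-0.17, -0.08, -0.09], [-0.11, -0.04, 0.17], [-0.42, -0.91, 1.37]]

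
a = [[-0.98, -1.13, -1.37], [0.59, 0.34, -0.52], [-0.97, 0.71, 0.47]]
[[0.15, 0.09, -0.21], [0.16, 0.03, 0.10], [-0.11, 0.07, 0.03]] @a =[[0.11, -0.29, -0.35], [-0.24, -0.10, -0.19], [0.12, 0.17, 0.13]]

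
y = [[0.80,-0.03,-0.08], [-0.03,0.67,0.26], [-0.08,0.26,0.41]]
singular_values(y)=[0.89, 0.75, 0.24]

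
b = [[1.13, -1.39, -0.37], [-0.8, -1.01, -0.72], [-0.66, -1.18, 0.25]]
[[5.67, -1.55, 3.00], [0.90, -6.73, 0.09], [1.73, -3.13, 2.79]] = b@[[1.95, 2.42, 0.65], [-2.53, 2.09, -2.24], [0.13, 3.72, 2.3]]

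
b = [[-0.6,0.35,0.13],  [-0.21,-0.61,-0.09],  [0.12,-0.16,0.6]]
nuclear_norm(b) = 1.98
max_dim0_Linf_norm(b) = 0.61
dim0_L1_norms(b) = [0.93, 1.12, 0.82]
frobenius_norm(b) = 1.15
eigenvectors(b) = [[0.80+0.00j, 0.80-0.00j, (0.08+0j)], [(-0+0.59j), -0.00-0.59j, -0.09+0.00j], [(-0.09+0.06j), (-0.09-0.06j), (0.99+0j)]]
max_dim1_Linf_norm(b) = 0.61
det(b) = 0.28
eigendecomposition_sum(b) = [[(-0.3+0.14j), (0.18+0.41j), (0.04+0.02j)], [(-0.1-0.23j), -0.31+0.13j, (-0.02+0.03j)], [(0.02-0.04j), (-0.05-0.03j), (-0.01+0j)]] + [[(-0.3-0.14j), (0.18-0.41j), (0.04-0.02j)], [(-0.1+0.23j), (-0.31-0.13j), -0.02-0.03j], [(0.02+0.04j), -0.05+0.03j, (-0.01-0j)]] + [[(0.01-0j), -0.00+0.00j, (0.05+0j)], [-0.01+0.00j, (0.01-0j), -0.05-0.00j], [0.07-0.00j, (-0.06+0j), (0.61+0j)]]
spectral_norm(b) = 0.76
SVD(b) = [[-0.8, 0.02, 0.60], [0.53, -0.43, 0.73], [0.27, 0.90, 0.34]] @ diag([0.7632589124955618, 0.6246215565313423, 0.5924388100153937]) @ [[0.53, -0.85, 0.02], [0.30, 0.2, 0.93], [-0.8, -0.48, 0.36]]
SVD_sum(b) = [[-0.32, 0.52, -0.01],[0.21, -0.35, 0.01],[0.11, -0.18, 0.0]] + [[0.0,0.00,0.01], [-0.08,-0.06,-0.25], [0.17,0.11,0.52]] + [[-0.28, -0.17, 0.13],[-0.34, -0.21, 0.16],[-0.16, -0.10, 0.07]]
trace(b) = -0.61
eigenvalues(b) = [(-0.62+0.27j), (-0.62-0.27j), (0.62+0j)]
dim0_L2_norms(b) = [0.65, 0.72, 0.62]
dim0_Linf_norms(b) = [0.6, 0.61, 0.6]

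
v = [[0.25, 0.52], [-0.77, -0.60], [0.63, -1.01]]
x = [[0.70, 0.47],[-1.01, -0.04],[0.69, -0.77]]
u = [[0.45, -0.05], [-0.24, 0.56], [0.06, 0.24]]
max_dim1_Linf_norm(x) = 1.01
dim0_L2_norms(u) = [0.51, 0.61]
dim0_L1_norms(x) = [2.4, 1.28]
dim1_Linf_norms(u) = [0.45, 0.56, 0.24]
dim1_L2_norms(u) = [0.45, 0.61, 0.25]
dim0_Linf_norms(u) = [0.45, 0.56]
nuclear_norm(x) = 2.31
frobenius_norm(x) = 1.67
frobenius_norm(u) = 0.80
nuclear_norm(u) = 1.09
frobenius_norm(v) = 1.64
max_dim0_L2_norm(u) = 0.61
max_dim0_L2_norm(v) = 1.28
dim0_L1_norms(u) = [0.75, 0.85]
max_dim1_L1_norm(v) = 1.64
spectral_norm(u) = 0.69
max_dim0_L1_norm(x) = 2.4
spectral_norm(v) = 1.29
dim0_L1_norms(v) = [1.65, 2.13]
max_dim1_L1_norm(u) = 0.8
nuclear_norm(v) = 2.31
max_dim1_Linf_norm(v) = 1.01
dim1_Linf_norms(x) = [0.7, 1.01, 0.77]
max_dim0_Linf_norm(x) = 1.01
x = v + u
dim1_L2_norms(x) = [0.84, 1.01, 1.03]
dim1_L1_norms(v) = [0.77, 1.37, 1.64]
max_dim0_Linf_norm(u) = 0.56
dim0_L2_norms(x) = [1.41, 0.9]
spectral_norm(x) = 1.42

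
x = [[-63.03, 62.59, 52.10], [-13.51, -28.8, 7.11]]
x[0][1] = 62.59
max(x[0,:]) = 62.59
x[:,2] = [52.1, 7.11]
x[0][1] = 62.59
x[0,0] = -63.03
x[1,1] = -28.8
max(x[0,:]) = 62.59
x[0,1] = 62.59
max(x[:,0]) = -13.51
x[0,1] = 62.59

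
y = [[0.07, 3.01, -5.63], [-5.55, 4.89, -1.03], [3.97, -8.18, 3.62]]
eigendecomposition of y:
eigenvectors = [[(0.46-0.39j), 0.46+0.39j, (0.61+0j)], [0.34+0.31j, 0.34-0.31j, 0.61+0.00j], [-0.65+0.00j, -0.65-0.00j, (0.5+0j)]]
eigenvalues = [(5.05+6.23j), (5.05-6.23j), (-1.52+0j)]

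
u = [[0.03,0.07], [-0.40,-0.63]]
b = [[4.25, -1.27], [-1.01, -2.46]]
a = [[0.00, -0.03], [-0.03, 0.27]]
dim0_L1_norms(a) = [0.03, 0.3]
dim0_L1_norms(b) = [5.26, 3.73]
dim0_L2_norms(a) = [0.03, 0.27]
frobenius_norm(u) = 0.75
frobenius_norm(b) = 5.17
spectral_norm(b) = 4.45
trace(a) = 0.27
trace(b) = 1.79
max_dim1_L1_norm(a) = 0.3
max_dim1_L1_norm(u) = 1.03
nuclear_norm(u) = 0.76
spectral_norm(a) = 0.27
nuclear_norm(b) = 7.09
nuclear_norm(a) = 0.28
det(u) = 0.01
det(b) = -11.74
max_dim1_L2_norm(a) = 0.27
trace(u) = -0.60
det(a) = -0.00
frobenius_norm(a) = 0.27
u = a @ b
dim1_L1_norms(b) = [5.52, 3.47]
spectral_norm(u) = 0.75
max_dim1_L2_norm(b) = 4.44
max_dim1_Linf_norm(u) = 0.63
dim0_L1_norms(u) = [0.43, 0.7]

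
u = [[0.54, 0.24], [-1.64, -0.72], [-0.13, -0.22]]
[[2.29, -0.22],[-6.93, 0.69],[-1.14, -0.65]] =u @ [[2.63,-2.32], [3.64,4.32]]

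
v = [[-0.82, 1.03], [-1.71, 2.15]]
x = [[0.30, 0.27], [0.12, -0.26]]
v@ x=[[-0.12, -0.49],[-0.26, -1.02]]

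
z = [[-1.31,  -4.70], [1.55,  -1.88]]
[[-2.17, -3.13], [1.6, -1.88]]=z @[[1.19, -0.3], [0.13, 0.75]]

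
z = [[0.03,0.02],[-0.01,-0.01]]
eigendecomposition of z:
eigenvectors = [[0.96,  -0.51], [-0.28,  0.86]]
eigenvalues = [0.02, -0.0]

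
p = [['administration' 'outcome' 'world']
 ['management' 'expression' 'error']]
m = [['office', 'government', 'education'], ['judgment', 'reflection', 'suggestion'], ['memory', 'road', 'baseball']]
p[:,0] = ['administration', 'management']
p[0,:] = ['administration', 'outcome', 'world']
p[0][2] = 'world'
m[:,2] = ['education', 'suggestion', 'baseball']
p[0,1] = 'outcome'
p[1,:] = ['management', 'expression', 'error']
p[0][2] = 'world'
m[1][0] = 'judgment'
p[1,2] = 'error'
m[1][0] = 'judgment'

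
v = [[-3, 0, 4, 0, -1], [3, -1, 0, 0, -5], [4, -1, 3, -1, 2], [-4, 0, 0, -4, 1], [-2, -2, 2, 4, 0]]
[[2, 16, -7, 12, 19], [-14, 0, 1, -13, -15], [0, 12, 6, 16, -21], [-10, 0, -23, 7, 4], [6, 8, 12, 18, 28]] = v@[[0, 0, 2, -1, -5], [4, 0, 0, -5, 0], [1, 4, 0, 3, 1], [3, 0, 4, 0, 4], [2, 0, 1, 3, 0]]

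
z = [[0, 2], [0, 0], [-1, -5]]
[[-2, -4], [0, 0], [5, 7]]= z@[[0, 3], [-1, -2]]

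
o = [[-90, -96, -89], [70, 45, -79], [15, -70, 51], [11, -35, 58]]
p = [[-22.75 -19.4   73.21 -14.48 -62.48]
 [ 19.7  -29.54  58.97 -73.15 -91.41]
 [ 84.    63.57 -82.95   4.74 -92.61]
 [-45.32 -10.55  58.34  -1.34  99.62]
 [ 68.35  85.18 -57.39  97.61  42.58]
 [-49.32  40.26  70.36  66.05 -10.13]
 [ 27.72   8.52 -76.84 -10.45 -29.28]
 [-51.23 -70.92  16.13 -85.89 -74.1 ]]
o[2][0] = 15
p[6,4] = -29.28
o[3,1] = -35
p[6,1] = 8.52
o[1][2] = -79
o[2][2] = 51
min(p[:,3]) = -85.89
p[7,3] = -85.89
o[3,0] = 11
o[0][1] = -96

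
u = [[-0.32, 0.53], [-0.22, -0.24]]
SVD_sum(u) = [[-0.27, 0.56], [0.05, -0.11]] + [[-0.05, -0.03], [-0.27, -0.13]]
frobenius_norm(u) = 0.70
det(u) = 0.19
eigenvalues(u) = [(-0.28+0.34j), (-0.28-0.34j)]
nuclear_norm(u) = 0.94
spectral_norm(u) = 0.63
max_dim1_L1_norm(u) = 0.85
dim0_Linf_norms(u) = [0.32, 0.53]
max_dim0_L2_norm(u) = 0.58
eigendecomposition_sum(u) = [[(-0.16+0.15j), (0.26+0.22j)], [-0.11-0.09j, (-0.12+0.19j)]] + [[-0.16-0.15j, 0.26-0.22j], [-0.11+0.09j, (-0.12-0.19j)]]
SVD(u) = [[-0.98, 0.19], [0.19, 0.98]] @ diag([0.6280791743106701, 0.3079229624390277]) @ [[0.43,-0.90],  [-0.9,-0.43]]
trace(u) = -0.56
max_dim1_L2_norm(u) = 0.62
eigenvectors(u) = [[0.84+0.00j,(0.84-0j)], [(0.06+0.54j),0.06-0.54j]]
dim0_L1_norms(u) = [0.54, 0.77]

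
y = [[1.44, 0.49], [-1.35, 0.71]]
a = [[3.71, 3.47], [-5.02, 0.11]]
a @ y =[[0.66,4.28], [-7.38,-2.38]]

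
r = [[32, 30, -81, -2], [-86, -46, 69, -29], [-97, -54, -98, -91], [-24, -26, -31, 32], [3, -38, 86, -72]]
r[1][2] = 69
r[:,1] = [30, -46, -54, -26, -38]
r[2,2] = -98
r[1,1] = -46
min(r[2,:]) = -98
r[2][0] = -97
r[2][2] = -98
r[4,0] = 3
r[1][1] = -46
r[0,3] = -2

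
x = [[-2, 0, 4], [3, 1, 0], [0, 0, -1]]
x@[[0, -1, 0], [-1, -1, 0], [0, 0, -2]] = [[0, 2, -8], [-1, -4, 0], [0, 0, 2]]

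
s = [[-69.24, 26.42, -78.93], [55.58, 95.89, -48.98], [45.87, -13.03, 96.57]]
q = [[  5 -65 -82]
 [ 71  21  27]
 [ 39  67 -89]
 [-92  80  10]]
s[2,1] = -13.03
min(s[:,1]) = -13.03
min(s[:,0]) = -69.24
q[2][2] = -89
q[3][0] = -92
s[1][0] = 55.58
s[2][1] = -13.03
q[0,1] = -65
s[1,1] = 95.89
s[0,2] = -78.93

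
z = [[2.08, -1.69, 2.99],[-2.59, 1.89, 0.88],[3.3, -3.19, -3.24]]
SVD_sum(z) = [[0.87, -0.77, -0.5], [-2.26, 1.99, 1.30], [3.78, -3.34, -2.18]] + [[1.26, -0.86, 3.49], [-0.16, 0.11, -0.43], [-0.38, 0.26, -1.07]] + [[-0.05, -0.06, 0.0], [-0.18, -0.21, 0.01], [-0.09, -0.11, 0.01]]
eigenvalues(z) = [5.07, -0.42, -3.92]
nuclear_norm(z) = 10.86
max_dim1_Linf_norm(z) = 3.3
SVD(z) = [[-0.19, -0.95, 0.25], [0.5, 0.12, 0.86], [-0.84, 0.29, 0.45]] @ diag([6.5237848768794615, 4.009644335289824, 0.32230914457563364]) @ [[-0.69, 0.61, 0.4], [-0.33, 0.22, -0.92], [-0.65, -0.76, 0.05]]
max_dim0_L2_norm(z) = 4.68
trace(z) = 0.73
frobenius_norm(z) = 7.66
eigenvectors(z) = [[-0.74, 0.64, -0.49], [0.47, 0.76, -0.34], [-0.48, -0.11, 0.8]]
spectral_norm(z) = 6.52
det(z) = 8.43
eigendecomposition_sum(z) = [[3.00,-2.42,0.82],[-1.91,1.54,-0.52],[1.93,-1.55,0.53]] + [[-0.08, -0.32, -0.19],[-0.1, -0.37, -0.22],[0.01, 0.05, 0.03]] + [[-0.84, 1.05, 2.35], [-0.58, 0.72, 1.62], [1.36, -1.69, -3.8]]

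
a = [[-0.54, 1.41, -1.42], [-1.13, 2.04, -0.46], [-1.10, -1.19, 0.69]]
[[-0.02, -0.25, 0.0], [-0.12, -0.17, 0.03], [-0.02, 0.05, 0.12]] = a@ [[0.04, 0.06, -0.08],  [-0.05, -0.02, -0.03],  [-0.05, 0.13, -0.00]]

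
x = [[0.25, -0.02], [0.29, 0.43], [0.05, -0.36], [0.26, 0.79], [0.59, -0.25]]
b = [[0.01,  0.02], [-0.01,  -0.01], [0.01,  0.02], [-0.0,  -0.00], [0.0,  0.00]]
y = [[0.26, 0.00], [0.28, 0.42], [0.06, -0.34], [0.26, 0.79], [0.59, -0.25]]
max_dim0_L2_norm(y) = 0.99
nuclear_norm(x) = 1.74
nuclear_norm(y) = 1.73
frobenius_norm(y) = 1.24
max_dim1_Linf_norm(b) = 0.02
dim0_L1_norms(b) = [0.03, 0.05]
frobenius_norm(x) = 1.25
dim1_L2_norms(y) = [0.26, 0.5, 0.35, 0.83, 0.64]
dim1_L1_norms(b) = [0.03, 0.02, 0.03, 0.0, 0.0]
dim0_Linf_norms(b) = [0.01, 0.02]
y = b + x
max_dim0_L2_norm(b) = 0.03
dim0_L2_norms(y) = [0.75, 0.99]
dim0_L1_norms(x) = [1.44, 1.85]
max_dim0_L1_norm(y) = 1.8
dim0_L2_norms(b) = [0.02, 0.03]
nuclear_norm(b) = 0.04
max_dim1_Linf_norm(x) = 0.79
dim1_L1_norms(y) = [0.26, 0.7, 0.4, 1.05, 0.84]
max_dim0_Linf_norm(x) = 0.79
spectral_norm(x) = 1.03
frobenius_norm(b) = 0.03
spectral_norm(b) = 0.03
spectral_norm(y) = 1.02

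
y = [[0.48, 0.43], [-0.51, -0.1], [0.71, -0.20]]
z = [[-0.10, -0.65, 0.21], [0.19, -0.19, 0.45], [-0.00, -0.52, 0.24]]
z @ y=[[0.43, -0.02], [0.51, 0.01], [0.44, 0.00]]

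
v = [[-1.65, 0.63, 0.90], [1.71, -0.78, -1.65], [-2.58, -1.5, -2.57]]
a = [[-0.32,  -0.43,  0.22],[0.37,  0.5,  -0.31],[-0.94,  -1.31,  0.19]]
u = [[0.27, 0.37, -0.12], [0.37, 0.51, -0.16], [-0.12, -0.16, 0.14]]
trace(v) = -5.00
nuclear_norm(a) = 2.09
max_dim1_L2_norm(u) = 0.65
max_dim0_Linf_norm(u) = 0.51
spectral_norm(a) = 1.84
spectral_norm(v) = 3.96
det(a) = 0.00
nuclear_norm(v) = 7.29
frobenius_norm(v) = 5.07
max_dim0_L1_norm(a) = 2.24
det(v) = 2.11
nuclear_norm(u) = 0.92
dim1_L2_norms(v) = [1.98, 2.5, 3.94]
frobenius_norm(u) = 0.84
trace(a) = 0.37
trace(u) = 0.92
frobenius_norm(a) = 1.86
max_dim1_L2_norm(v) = 3.94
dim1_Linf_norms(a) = [0.43, 0.5, 1.31]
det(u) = 0.00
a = v @ u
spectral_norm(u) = 0.84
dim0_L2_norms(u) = [0.47, 0.65, 0.24]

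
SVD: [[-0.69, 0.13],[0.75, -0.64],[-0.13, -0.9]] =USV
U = [[-0.42,-0.55],[0.77,0.21],[0.48,-0.81]]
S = [1.27, 0.83]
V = [[0.63, -0.77], [0.77, 0.63]]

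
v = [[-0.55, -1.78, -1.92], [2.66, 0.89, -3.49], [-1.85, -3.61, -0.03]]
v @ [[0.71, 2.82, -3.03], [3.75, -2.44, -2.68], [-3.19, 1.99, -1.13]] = [[-0.94, -1.03, 8.61], [16.36, -1.62, -6.50], [-14.76, 3.53, 15.31]]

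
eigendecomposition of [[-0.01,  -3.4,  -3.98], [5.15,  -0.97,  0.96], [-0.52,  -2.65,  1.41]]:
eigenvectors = [[-0.08+0.61j, -0.08-0.61j, (-0.49+0j)], [(0.71+0j), 0.71-0.00j, -0.43+0.00j], [0.11+0.31j, 0.11-0.31j, 0.76+0.00j]]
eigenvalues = [(-1.4+4.87j), (-1.4-4.87j), (3.23+0j)]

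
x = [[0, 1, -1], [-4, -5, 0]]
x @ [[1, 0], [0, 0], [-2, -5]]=[[2, 5], [-4, 0]]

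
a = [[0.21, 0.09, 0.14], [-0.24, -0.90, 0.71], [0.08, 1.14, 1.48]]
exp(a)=[[1.23, 0.21, 0.44], [-0.17, 0.86, 1.31], [0.01, 2.16, 5.38]]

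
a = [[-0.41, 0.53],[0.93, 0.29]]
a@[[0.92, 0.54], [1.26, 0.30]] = [[0.29,-0.06], [1.22,0.59]]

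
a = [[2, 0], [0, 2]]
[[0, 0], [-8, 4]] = a @ [[0, 0], [-4, 2]]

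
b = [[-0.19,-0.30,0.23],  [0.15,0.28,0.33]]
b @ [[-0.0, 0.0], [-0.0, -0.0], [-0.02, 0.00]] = [[-0.0,0.00],[-0.01,0.00]]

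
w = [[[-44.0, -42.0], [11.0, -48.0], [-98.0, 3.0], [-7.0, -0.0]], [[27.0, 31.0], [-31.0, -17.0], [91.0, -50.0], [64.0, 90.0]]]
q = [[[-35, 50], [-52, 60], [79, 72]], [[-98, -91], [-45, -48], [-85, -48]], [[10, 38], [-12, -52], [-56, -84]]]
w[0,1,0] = 11.0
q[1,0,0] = -98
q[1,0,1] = -91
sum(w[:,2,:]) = -54.0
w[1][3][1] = 90.0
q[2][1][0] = -12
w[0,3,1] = -0.0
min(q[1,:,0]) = -98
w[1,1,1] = -17.0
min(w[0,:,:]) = -98.0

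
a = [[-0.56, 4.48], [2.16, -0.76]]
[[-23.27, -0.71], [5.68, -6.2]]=a @ [[0.84, -3.06], [-5.09, -0.54]]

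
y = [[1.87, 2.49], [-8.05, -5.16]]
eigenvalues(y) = [(-1.65+2.77j), (-1.65-2.77j)]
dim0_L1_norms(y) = [9.92, 7.65]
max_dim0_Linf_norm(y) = 8.05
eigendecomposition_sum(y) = [[0.94+2.43j, (1.25+0.74j)], [-4.03-2.39j, (-2.58+0.34j)]] + [[0.94-2.43j, (1.25-0.74j)], [(-4.03+2.39j), (-2.58-0.34j)]]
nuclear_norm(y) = 11.04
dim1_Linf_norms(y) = [2.49, 8.05]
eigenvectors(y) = [[0.38+0.30j, (0.38-0.3j)], [-0.87+0.00j, (-0.87-0j)]]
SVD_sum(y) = [[2.43, 1.67], [-7.88, -5.41]] + [[-0.56, 0.82], [-0.17, 0.25]]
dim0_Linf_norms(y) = [8.05, 5.16]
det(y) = 10.40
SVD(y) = [[-0.3, 0.96], [0.96, 0.3]] @ diag([10.002247899423873, 1.039296376627377]) @ [[-0.82, -0.57], [-0.57, 0.82]]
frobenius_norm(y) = 10.06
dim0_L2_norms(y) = [8.26, 5.73]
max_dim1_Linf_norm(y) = 8.05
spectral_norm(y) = 10.00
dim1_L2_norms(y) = [3.11, 9.56]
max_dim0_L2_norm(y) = 8.26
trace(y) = -3.29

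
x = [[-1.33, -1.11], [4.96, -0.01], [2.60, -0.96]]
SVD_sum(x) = [[-1.29, 0.04], [4.95, -0.17], [2.63, -0.09]] + [[-0.04, -1.15],[0.01, 0.16],[-0.03, -0.87]]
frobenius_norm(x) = 5.94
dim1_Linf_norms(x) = [1.33, 4.96, 2.6]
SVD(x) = [[-0.22, -0.79], [0.86, 0.11], [0.46, -0.6]] @ diag([5.759111721029531, 1.4549681043583993]) @ [[1.0, -0.03],[0.03, 1.0]]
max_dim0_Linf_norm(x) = 4.96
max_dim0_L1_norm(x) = 8.89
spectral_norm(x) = 5.76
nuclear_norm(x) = 7.21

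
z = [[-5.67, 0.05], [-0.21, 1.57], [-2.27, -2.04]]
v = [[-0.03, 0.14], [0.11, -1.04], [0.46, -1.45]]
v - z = [[5.64, 0.09], [0.32, -2.61], [2.73, 0.59]]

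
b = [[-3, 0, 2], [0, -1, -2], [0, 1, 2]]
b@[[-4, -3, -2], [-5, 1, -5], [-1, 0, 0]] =[[10, 9, 6], [7, -1, 5], [-7, 1, -5]]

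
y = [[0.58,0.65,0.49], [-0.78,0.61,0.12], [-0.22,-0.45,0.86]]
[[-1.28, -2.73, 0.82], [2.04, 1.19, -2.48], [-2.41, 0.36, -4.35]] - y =[[-1.86, -3.38, 0.33], [2.82, 0.58, -2.6], [-2.19, 0.81, -5.21]]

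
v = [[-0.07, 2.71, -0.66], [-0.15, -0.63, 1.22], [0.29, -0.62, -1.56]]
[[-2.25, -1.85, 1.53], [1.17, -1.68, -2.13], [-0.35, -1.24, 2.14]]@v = [[0.88, -5.88, -3.16], [-0.45, 5.55, 0.50], [0.83, -1.49, -4.62]]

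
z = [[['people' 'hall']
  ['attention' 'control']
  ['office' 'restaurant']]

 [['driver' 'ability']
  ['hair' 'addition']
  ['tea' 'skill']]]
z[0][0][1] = 'hall'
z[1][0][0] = 'driver'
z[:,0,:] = [['people', 'hall'], ['driver', 'ability']]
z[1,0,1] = 'ability'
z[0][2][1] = 'restaurant'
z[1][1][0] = 'hair'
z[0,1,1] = 'control'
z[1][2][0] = 'tea'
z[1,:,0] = ['driver', 'hair', 'tea']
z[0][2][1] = 'restaurant'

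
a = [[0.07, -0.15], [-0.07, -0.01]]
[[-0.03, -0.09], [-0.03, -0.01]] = a @ [[0.33,0.04], [0.36,0.60]]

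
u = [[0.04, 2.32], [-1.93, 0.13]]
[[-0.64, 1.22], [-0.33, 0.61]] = u@[[0.15, -0.28], [-0.28, 0.53]]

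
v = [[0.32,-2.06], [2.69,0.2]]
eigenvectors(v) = [[(0.02+0.66j), (0.02-0.66j)], [(0.75+0j), (0.75-0j)]]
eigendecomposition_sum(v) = [[0.16+1.17j,(-1.03+0.11j)], [(1.34-0.15j),0.10+1.18j]] + [[0.16-1.17j, (-1.03-0.11j)], [(1.34+0.15j), 0.10-1.18j]]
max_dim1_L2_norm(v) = 2.7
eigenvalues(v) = [(0.26+2.35j), (0.26-2.35j)]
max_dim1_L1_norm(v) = 2.89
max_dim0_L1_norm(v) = 3.01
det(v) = 5.61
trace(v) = 0.52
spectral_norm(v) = 2.71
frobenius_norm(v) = 3.41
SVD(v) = [[-0.15, -0.99],[-0.99, 0.15]] @ diag([2.709852567907363, 2.0685258181144053]) @ [[-1.00, 0.04], [0.04, 1.00]]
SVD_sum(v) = [[0.40, -0.02], [2.68, -0.11]] + [[-0.08,-2.04],[0.01,0.31]]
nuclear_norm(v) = 4.78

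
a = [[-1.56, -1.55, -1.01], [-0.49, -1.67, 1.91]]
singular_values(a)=[2.78, 2.19]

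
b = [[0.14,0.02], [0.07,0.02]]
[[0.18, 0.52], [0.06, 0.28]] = b @ [[1.78, 3.50], [-3.43, 1.52]]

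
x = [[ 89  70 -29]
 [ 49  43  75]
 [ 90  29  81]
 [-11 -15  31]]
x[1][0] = 49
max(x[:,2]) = 81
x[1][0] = 49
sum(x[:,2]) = 158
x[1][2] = 75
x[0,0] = 89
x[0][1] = 70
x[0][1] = 70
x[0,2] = -29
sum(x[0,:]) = 130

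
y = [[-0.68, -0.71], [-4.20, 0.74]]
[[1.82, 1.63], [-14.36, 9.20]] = y @[[2.54, -2.22],[-4.99, -0.17]]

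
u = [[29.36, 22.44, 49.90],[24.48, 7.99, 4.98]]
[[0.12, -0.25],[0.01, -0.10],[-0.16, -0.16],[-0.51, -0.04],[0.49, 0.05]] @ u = [[-2.6,0.70,4.74],[-2.15,-0.57,0.0],[-8.61,-4.87,-8.78],[-15.95,-11.76,-25.65],[15.61,11.4,24.70]]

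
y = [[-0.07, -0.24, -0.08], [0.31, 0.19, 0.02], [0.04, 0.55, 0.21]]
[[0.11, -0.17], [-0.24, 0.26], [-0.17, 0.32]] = y@[[-0.71, 0.4], [-0.03, 0.74], [-0.61, -0.47]]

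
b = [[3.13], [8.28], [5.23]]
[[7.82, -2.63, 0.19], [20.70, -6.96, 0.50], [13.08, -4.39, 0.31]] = b @ [[2.50,-0.84,0.06]]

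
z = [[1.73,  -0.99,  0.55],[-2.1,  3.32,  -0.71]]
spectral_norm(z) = 4.41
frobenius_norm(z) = 4.50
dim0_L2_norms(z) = [2.72, 3.46, 0.9]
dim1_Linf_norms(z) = [1.73, 3.32]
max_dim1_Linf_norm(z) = 3.32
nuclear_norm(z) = 5.28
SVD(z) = [[-0.43, 0.90], [0.90, 0.43]] @ diag([4.410972681105044, 0.8690914834152839]) @ [[-0.60, 0.78, -0.20], [0.75, 0.63, 0.22]]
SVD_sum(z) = [[1.15, -1.48, 0.38], [-2.38, 3.08, -0.79]] + [[0.58, 0.49, 0.17], [0.28, 0.24, 0.08]]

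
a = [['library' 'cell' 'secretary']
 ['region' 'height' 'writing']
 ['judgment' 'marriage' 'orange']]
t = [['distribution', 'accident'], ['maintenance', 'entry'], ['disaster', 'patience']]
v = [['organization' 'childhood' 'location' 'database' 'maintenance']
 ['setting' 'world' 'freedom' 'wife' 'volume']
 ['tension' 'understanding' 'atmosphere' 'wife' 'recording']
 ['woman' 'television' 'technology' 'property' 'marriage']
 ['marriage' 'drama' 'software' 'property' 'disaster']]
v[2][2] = 'atmosphere'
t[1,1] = 'entry'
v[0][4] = 'maintenance'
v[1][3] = 'wife'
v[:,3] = ['database', 'wife', 'wife', 'property', 'property']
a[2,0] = 'judgment'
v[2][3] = 'wife'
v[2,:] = ['tension', 'understanding', 'atmosphere', 'wife', 'recording']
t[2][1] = 'patience'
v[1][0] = 'setting'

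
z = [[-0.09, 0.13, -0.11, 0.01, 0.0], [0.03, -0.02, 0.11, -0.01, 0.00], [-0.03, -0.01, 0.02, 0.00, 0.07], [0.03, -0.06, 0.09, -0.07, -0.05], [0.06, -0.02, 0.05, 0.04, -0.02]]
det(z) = -0.00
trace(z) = -0.18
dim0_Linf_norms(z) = [0.09, 0.13, 0.11, 0.07, 0.07]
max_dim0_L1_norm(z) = 0.38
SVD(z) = [[-0.73, 0.30, -0.2, -0.53, 0.25],  [0.40, -0.13, -0.23, -0.75, -0.45],  [-0.01, -0.72, -0.51, 0.01, 0.46],  [0.48, 0.60, -0.47, 0.04, 0.42],  [0.27, -0.09, 0.65, -0.39, 0.59]] @ diag([0.2560572838631503, 0.09116729116013958, 0.08568241083350903, 0.0654046165385741, 0.0019882183854834905]) @ [[0.42, -0.54, 0.71, -0.13, -0.12], [0.04, 0.16, -0.13, -0.45, -0.87], [0.60, -0.01, -0.28, 0.69, -0.3], [0.04, -0.74, -0.62, -0.25, 0.10], [-0.68, -0.37, 0.15, 0.48, -0.38]]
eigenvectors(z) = [[-0.70+0.00j, (-0.59+0j), -0.59-0.00j, (0.62+0j), (0.62-0j)], [(0.29+0j), -0.11-0.17j, (-0.11+0.17j), (0.57+0.21j), 0.57-0.21j], [-0.17+0.00j, 0.26-0.06j, 0.26+0.06j, 0.17j, 0.00-0.17j], [0.59+0.00j, 0.45-0.38j, 0.45+0.38j, (-0.32+0.06j), (-0.32-0.06j)], [(0.21+0j), (-0.41+0.14j), (-0.41-0.14j), (0.31+0.04j), (0.31-0.04j)]]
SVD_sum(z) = [[-0.08,0.10,-0.13,0.03,0.02], [0.04,-0.06,0.07,-0.01,-0.01], [-0.0,0.00,-0.0,0.00,0.00], [0.05,-0.07,0.09,-0.02,-0.01], [0.03,-0.04,0.05,-0.01,-0.01]] + [[0.0, 0.0, -0.0, -0.01, -0.02], [-0.0, -0.0, 0.0, 0.01, 0.01], [-0.0, -0.01, 0.01, 0.03, 0.06], [0.00, 0.01, -0.01, -0.02, -0.05], [-0.0, -0.00, 0.00, 0.00, 0.01]] + [[-0.01,0.0,0.00,-0.01,0.00], [-0.01,0.00,0.01,-0.01,0.01], [-0.03,0.00,0.01,-0.03,0.01], [-0.02,0.0,0.01,-0.03,0.01], [0.03,-0.0,-0.02,0.04,-0.02]] + [[-0.00, 0.03, 0.02, 0.01, -0.0], [-0.0, 0.04, 0.03, 0.01, -0.00], [0.00, -0.0, -0.00, -0.00, 0.00], [0.00, -0.0, -0.0, -0.00, 0.0], [-0.00, 0.02, 0.02, 0.01, -0.0]] + [[-0.0, -0.00, 0.0, 0.00, -0.0], [0.0, 0.00, -0.00, -0.00, 0.00], [-0.00, -0.00, 0.0, 0.00, -0.00], [-0.0, -0.00, 0.00, 0.0, -0.0], [-0.0, -0.0, 0.00, 0.00, -0.0]]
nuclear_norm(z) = 0.50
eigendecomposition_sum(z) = [[-0.10+0.00j, (0.08+0j), (-0.12+0j), (-0-0j), (0.05-0j)], [0.04-0.00j, -0.03-0.00j, 0.05-0.00j, 0.00+0.00j, (-0.02+0j)], [-0.02+0.00j, (0.02+0j), (-0.03+0j), -0.00-0.00j, 0.01-0.00j], [(0.09-0j), (-0.07-0j), (0.1-0j), 0.00+0.00j, -0.04+0.00j], [0.03-0.00j, -0.02-0.00j, 0.03-0.00j, 0j, -0.01+0.00j]] + [[0.01+0.04j,0.01-0.04j,(-0.01+0.02j),(0.01+0.05j),(-0.03+0.05j)], [(-0.01+0.01j),0.01-0.00j,-0.01-0.00j,(-0.01+0.01j),-0.02-0.00j], [-0.01-0.02j,-0.00+0.02j,-0.01j,-0.01-0.02j,0.01-0.02j], [-0.03-0.02j,(0.01+0.04j),-0.00-0.02j,-0.04-0.03j,-0.01-0.06j], [0.01+0.02j,-0.03j,-0.00+0.02j,0.02+0.03j,-0.01+0.04j]] + [[0.01-0.04j, 0.01+0.04j, -0.01-0.02j, (0.01-0.05j), -0.03-0.05j],  [(-0.01-0.01j), (0.01+0j), -0.01+0.00j, -0.01-0.01j, (-0.02+0j)],  [(-0.01+0.02j), -0.00-0.02j, 0.01j, -0.01+0.02j, 0.01+0.02j],  [-0.03+0.02j, (0.01-0.04j), (-0+0.02j), (-0.04+0.03j), -0.01+0.06j],  [(0.01-0.02j), 0.00+0.03j, (-0-0.02j), 0.02-0.03j, (-0.01-0.04j)]] + [[(-0-0.02j),(0.01+0.05j),(0.02-0.07j),-0.00-0.04j,(0.01-0.07j)], [0.00-0.02j,-0.01+0.05j,0.04-0.06j,0.01-0.04j,(0.03-0.07j)], [-0j,-0.01+0.00j,0.02+0.00j,(0.01-0j),(0.02+0j)], [0.01j,-0.01-0.02j,-0.00+0.04j,0.01+0.02j,0.04j], [(-0-0.01j),0.00+0.02j,0.01-0.03j,-0.00-0.02j,(0.01-0.04j)]] + [[-0.00+0.02j, (0.01-0.05j), (0.02+0.07j), (-0+0.04j), 0.01+0.07j], [0.02j, -0.01-0.05j, (0.04+0.06j), 0.01+0.04j, (0.03+0.07j)], [0j, (-0.01-0j), (0.02-0j), 0.01+0.00j, (0.02-0j)], [0.00-0.01j, (-0.01+0.02j), -0.00-0.04j, 0.01-0.02j, 0.00-0.04j], [-0.00+0.01j, 0.00-0.02j, (0.01+0.03j), -0.00+0.02j, (0.01+0.04j)]]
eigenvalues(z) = [(-0.18+0j), (-0.03+0.03j), (-0.03-0.03j), (0.02+0.02j), (0.02-0.02j)]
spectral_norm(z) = 0.26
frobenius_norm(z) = 0.29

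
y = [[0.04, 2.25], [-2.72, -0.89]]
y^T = [[0.04, -2.72], [2.25, -0.89]]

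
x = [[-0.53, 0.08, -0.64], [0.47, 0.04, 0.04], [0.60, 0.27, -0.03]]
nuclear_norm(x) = 1.67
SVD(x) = [[-0.73, -0.66, -0.14],[0.43, -0.29, -0.86],[0.53, -0.69, 0.50]] @ diag([1.0266088724287505, 0.5389486267291855, 0.10202255043515936]) @ [[0.88, 0.1, 0.46],[-0.37, -0.46, 0.81],[-0.29, 0.88, 0.37]]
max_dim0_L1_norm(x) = 1.6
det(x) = -0.06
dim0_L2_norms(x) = [0.93, 0.28, 0.64]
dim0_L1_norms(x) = [1.6, 0.39, 0.71]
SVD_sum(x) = [[-0.67,-0.07,-0.35],[0.39,0.04,0.2],[0.48,0.05,0.25]] + [[0.13, 0.17, -0.29], [0.06, 0.07, -0.13], [0.14, 0.17, -0.3]] + [[0.00, -0.01, -0.01], [0.03, -0.08, -0.03], [-0.01, 0.04, 0.02]]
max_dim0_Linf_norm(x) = 0.64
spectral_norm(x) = 1.03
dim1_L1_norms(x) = [1.25, 0.55, 0.9]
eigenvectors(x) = [[(0.35-0.48j), 0.35+0.48j, 0.47+0.00j], [(-0.49-0.09j), -0.49+0.09j, -0.82+0.00j], [-0.63+0.00j, -0.63-0.00j, -0.33+0.00j]]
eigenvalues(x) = [(-0.15+0.49j), (-0.15-0.49j), (-0.21+0j)]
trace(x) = -0.52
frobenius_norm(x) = 1.16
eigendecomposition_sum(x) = [[-0.25+0.15j, (-0.04+0.19j), (-0.25-0.26j)],[(0.21+0.13j), 0.16-0.04j, (-0.11+0.28j)],[0.29+0.12j, 0.19-0.09j, (-0.07+0.38j)]] + [[(-0.25-0.15j),  (-0.04-0.19j),  (-0.25+0.26j)],[(0.21-0.13j),  (0.16+0.04j),  (-0.11-0.28j)],[(0.29-0.12j),  (0.19+0.09j),  -0.07-0.38j]] + [[(-0.03-0j), 0.16-0.00j, (-0.15+0j)],  [(0.05+0j), (-0.29+0j), 0.25-0.00j],  [(0.02+0j), -0.12+0.00j, (0.1-0j)]]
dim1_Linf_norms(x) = [0.64, 0.47, 0.6]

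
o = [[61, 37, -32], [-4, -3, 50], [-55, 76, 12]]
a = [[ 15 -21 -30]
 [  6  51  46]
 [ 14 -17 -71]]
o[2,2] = 12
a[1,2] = 46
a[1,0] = 6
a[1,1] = 51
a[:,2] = [-30, 46, -71]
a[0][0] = 15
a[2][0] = 14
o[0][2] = -32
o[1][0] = -4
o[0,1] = 37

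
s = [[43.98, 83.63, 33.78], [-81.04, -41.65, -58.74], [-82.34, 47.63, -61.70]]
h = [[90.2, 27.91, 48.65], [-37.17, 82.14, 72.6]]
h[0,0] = 90.2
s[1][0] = -81.04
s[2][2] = -61.7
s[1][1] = -41.65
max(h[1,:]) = 82.14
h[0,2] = 48.65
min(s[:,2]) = -61.7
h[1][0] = -37.17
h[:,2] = [48.65, 72.6]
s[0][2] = 33.78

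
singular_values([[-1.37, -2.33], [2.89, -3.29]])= [4.5, 2.5]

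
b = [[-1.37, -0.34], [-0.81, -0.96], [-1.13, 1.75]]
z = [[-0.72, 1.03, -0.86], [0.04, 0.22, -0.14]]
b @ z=[[0.97, -1.49, 1.23], [0.54, -1.05, 0.83], [0.88, -0.78, 0.73]]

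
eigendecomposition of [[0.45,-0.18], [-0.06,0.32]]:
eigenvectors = [[0.95, 0.69], [-0.30, 0.72]]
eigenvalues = [0.51, 0.26]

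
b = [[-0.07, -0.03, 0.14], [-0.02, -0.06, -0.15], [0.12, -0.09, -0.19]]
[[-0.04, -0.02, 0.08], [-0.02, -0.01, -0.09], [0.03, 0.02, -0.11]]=b @[[0.43, 0.25, -0.01], [0.25, 0.15, -0.02], [-0.01, -0.02, 0.59]]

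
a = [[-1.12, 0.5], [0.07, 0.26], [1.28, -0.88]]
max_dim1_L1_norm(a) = 2.16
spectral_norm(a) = 1.97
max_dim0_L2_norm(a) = 1.7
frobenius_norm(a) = 2.00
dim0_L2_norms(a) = [1.7, 1.04]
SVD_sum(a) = [[-1.05, 0.62],  [-0.06, 0.04],  [1.33, -0.79]] + [[-0.07, -0.12], [0.13, 0.22], [-0.05, -0.09]]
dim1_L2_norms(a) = [1.23, 0.27, 1.55]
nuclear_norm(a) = 2.29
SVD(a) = [[-0.62, 0.46],[-0.04, -0.83],[0.79, 0.32]] @ diag([1.9727385068568353, 0.3130539627033396]) @ [[0.86, -0.51], [-0.51, -0.86]]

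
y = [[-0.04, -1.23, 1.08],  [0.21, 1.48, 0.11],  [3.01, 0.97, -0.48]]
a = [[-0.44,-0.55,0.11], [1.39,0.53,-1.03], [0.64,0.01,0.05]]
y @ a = [[-1.0, -0.62, 1.32],[2.04, 0.67, -1.50],[-0.28, -1.15, -0.69]]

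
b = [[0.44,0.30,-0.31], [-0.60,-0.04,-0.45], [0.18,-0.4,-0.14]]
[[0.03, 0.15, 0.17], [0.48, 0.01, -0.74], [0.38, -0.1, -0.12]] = b @ [[-0.09,0.05,0.67],  [-0.69,0.31,0.34],  [-0.88,-0.11,0.72]]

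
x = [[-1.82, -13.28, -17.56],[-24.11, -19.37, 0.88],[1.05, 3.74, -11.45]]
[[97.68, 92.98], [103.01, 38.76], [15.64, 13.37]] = x @ [[-1.47, 1.6], [-3.61, -4.1], [-2.68, -2.36]]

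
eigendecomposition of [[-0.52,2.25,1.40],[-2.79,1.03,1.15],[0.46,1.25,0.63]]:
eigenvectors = [[0.04-0.62j, 0.04+0.62j, (0.17+0j)], [(0.64+0j), (0.64-0j), -0.49+0.00j], [(-0.16-0.42j), (-0.16+0.42j), (0.85+0j)]]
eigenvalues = [(0.57+1.91j), (0.57-1.91j), 0j]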